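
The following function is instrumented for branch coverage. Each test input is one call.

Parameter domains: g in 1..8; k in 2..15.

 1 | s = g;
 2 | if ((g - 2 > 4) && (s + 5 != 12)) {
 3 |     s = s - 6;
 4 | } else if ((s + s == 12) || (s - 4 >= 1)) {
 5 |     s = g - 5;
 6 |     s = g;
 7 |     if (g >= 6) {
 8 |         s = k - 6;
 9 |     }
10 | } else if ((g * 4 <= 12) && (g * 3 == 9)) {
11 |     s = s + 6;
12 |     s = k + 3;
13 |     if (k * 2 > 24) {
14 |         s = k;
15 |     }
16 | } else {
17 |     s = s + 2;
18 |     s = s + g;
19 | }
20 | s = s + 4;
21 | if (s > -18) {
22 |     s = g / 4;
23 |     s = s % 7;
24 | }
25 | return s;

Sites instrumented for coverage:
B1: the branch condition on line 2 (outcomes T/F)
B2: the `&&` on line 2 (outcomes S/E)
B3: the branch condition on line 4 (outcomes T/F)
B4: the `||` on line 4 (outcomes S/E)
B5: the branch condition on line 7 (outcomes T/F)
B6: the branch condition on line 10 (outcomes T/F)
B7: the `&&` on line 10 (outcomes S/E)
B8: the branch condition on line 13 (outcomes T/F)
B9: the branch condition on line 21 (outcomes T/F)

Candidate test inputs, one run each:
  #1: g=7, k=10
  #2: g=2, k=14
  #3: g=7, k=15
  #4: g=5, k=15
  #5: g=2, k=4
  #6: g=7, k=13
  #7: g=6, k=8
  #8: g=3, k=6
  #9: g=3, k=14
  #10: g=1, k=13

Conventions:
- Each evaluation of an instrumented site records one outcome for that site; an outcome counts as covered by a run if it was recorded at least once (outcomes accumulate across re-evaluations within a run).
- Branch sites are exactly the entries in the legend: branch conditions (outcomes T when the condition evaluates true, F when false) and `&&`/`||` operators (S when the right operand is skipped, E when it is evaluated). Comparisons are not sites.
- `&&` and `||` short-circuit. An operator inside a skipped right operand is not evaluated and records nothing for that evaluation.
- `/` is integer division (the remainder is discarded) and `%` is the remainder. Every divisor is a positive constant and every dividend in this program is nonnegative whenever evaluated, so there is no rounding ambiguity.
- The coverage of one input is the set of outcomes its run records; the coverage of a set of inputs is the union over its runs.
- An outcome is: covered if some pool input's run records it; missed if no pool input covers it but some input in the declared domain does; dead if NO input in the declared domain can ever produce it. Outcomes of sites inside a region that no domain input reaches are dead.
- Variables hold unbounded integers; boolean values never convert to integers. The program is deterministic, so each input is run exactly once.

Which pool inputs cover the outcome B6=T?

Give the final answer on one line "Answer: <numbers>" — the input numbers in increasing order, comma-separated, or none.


input #1 (g=7, k=10): does not produce B6=T
input #2 (g=2, k=14): does not produce B6=T
input #3 (g=7, k=15): does not produce B6=T
input #4 (g=5, k=15): does not produce B6=T
input #5 (g=2, k=4): does not produce B6=T
input #6 (g=7, k=13): does not produce B6=T
input #7 (g=6, k=8): does not produce B6=T
input #8 (g=3, k=6): produces B6=T
input #9 (g=3, k=14): produces B6=T
input #10 (g=1, k=13): does not produce B6=T
Answer: 8, 9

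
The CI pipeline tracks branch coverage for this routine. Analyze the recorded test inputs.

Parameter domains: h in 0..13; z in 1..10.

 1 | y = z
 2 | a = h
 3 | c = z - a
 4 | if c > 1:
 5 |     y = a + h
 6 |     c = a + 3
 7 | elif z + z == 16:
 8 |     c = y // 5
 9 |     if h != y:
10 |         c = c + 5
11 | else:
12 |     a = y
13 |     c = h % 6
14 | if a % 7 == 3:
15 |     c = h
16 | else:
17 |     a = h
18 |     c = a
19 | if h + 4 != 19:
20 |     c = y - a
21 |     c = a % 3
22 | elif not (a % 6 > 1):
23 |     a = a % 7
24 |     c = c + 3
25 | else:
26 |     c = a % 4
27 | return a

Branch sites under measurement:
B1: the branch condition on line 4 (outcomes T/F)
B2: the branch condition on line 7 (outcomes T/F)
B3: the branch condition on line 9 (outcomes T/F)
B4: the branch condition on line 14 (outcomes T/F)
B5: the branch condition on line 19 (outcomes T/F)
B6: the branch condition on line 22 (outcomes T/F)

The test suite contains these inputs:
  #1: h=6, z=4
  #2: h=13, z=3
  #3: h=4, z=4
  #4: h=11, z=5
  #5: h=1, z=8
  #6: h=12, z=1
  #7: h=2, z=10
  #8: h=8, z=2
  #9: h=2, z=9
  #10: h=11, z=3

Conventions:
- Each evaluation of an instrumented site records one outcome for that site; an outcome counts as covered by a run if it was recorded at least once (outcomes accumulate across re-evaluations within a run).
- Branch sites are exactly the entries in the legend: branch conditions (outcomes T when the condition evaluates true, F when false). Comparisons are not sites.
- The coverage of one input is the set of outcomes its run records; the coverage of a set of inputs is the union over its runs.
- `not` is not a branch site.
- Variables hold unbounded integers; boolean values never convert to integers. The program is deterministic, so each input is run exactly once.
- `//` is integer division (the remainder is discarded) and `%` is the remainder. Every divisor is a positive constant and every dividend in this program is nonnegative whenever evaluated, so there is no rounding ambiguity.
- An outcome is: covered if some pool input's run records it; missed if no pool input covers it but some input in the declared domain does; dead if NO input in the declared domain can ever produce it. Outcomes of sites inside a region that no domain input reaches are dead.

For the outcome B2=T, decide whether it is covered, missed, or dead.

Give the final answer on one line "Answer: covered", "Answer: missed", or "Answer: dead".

no pool input records B2=T
but domain input (h=7, z=8) does record it -> reachable, so missed

Answer: missed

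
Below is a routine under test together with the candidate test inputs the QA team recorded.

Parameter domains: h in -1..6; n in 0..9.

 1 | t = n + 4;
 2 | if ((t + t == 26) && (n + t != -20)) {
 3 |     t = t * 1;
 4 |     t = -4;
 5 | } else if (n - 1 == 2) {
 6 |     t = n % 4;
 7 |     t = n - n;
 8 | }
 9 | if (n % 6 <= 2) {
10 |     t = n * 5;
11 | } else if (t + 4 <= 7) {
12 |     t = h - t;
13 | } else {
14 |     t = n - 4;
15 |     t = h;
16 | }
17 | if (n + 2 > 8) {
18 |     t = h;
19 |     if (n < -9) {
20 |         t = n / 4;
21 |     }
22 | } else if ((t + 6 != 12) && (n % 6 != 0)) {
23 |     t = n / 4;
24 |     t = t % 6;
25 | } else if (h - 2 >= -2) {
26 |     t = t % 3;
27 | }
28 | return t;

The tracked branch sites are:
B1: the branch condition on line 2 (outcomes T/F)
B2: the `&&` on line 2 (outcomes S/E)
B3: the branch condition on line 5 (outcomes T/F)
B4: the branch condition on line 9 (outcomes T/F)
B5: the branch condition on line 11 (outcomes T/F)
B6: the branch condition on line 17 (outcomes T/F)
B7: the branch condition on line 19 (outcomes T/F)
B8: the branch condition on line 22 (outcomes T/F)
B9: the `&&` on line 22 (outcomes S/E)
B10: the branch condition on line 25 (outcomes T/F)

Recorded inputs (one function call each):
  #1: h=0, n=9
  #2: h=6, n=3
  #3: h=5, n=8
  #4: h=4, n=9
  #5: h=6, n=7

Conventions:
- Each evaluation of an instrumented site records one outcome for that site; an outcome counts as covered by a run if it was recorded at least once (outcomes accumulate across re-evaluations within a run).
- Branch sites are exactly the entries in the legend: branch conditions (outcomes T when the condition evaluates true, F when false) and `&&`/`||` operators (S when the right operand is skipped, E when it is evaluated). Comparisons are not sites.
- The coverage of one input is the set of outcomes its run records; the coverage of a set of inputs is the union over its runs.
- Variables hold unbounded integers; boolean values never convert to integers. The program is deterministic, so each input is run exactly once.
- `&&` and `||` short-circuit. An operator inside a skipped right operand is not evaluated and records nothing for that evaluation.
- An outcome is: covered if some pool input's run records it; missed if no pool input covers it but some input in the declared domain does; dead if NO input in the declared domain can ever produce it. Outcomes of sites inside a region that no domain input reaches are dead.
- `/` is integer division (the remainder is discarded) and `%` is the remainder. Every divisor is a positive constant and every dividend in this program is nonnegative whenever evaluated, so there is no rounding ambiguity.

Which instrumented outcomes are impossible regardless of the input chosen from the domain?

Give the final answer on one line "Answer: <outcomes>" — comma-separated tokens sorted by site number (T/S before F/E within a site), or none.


running all 80 domain inputs and tallying outcomes:
  B7=T: unreachable across the whole domain -> dead
  reachable outcomes have witnesses, e.g. B1=T (e.g. h=-1, n=9), B1=F (e.g. h=-1, n=0), B2=S (e.g. h=-1, n=0), B2=E (e.g. h=-1, n=9)
Answer: B7=T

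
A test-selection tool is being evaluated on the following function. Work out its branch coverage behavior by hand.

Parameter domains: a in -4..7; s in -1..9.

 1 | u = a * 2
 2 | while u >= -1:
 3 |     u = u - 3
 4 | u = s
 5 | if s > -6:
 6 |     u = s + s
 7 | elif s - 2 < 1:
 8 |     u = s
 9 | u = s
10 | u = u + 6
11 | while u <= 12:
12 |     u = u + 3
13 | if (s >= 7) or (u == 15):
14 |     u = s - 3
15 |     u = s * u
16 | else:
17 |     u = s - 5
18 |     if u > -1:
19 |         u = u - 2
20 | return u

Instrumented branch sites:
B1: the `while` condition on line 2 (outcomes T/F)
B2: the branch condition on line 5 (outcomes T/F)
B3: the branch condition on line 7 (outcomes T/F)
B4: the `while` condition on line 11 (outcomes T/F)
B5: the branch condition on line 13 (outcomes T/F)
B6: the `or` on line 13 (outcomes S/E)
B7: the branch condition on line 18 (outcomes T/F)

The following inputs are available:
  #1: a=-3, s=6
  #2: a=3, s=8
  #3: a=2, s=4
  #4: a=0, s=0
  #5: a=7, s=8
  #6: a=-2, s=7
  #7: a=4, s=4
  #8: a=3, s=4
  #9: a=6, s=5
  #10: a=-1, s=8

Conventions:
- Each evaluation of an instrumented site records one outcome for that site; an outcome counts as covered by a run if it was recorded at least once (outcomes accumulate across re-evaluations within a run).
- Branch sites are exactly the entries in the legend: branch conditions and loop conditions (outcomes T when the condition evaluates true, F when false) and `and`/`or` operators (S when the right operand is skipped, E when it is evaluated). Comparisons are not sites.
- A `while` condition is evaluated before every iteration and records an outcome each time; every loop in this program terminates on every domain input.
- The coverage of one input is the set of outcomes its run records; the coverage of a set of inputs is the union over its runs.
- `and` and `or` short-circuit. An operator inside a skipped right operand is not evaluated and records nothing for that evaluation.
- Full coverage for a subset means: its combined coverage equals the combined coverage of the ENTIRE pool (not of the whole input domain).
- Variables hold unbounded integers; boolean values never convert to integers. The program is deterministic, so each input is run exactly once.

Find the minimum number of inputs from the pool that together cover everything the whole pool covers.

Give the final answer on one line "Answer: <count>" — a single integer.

test 1 (a=-3, s=6) fires B1->F, B2->T, B4->T, B4->F, B6->E, B5->T; hits B1=F, B2=T, B4=T, B4=F, B5=T, B6=E
test 2 (a=3, s=8) fires B1->T, B1->T, B1->T, B1->F, B2->T, B4->F, B6->S, B5->T; hits B1=T, B1=F, B2=T, B4=F, B5=T, B6=S
test 3 (a=2, s=4) fires B1->T, B1->T, B1->F, B2->T, B4->T, B4->F, B6->E, B5->F, B7->F; hits B1=T, B1=F, B2=T, B4=T, B4=F, B5=F, B6=E, B7=F
test 4 (a=0, s=0) fires B1->T, B1->F, B2->T, B4->T, B4->T, B4->T, B4->F, B6->E, B5->T; hits B1=T, B1=F, B2=T, B4=T, B4=F, B5=T, B6=E
test 5 (a=7, s=8) fires B1->T, B1->T, B1->T, B1->T, B1->T, B1->T, B1->F, B2->T, B4->F, B6->S, B5->T; hits B1=T, B1=F, B2=T, B4=F, B5=T, B6=S
test 6 (a=-2, s=7) fires B1->F, B2->T, B4->F, B6->S, B5->T; hits B1=F, B2=T, B4=F, B5=T, B6=S
test 7 (a=4, s=4) fires B1->T, B1->T, B1->T, B1->T, B1->F, B2->T, B4->T, B4->F, B6->E, B5->F, B7->F; hits B1=T, B1=F, B2=T, B4=T, B4=F, B5=F, B6=E, B7=F
test 8 (a=3, s=4) fires B1->T, B1->T, B1->T, B1->F, B2->T, B4->T, B4->F, B6->E, B5->F, B7->F; hits B1=T, B1=F, B2=T, B4=T, B4=F, B5=F, B6=E, B7=F
test 9 (a=6, s=5) fires B1->T, B1->T, B1->T, B1->T, B1->T, B1->F, B2->T, B4->T, B4->F, B6->E, B5->F, B7->T; hits B1=T, B1=F, B2=T, B4=T, B4=F, B5=F, B6=E, B7=T
test 10 (a=-1, s=8) fires B1->F, B2->T, B4->F, B6->S, B5->T; hits B1=F, B2=T, B4=F, B5=T, B6=S
together the pool reaches 11 outcomes: B1=T, B1=F, B2=T, B4=T, B4=F, B5=T, B5=F, B6=S, B6=E, B7=T, B7=F
every size-1 subset falls short of the 11 outcomes (best: 8/11)
every size-2 subset falls short of the 11 outcomes (best: 10/11)
inputs {2, 3, 9} (size 3) cover everything; no size-3 subset with a lexicographically smaller index list covers all 11

Answer: 3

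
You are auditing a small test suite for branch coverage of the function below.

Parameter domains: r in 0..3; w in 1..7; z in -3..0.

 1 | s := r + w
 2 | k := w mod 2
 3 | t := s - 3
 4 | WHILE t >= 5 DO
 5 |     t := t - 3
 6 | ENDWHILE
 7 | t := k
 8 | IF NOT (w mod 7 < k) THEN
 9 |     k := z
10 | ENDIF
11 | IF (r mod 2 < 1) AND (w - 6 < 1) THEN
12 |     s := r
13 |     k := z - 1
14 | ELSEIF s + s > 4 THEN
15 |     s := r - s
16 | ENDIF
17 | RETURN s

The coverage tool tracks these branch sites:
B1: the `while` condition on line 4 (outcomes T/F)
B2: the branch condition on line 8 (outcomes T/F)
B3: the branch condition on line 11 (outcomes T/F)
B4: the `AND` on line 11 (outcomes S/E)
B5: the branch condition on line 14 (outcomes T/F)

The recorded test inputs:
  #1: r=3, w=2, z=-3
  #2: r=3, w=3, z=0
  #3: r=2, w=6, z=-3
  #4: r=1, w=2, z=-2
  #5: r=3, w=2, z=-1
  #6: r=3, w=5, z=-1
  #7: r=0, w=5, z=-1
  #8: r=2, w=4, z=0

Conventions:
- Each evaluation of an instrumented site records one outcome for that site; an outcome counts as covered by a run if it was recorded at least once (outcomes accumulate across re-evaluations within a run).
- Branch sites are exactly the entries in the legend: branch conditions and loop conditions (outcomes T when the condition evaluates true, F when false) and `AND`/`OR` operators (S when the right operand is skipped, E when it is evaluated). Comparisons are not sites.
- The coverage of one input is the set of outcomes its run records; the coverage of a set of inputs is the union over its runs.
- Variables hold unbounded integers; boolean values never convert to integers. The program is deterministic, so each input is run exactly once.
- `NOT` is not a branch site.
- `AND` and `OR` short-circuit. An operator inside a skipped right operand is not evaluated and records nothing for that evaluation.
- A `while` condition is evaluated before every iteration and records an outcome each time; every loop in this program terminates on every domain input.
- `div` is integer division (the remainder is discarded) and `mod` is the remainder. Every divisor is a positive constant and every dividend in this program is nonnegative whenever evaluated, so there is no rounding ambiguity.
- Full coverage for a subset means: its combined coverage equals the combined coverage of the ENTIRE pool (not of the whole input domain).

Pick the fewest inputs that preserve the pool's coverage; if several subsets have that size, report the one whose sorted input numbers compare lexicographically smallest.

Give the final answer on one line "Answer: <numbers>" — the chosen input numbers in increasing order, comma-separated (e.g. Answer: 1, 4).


run #1 (r=3, w=2, z=-3) runs B1->F, B2->T, B4->S, B3->F, B5->T; records B1=F, B2=T, B3=F, B4=S, B5=T
run #2 (r=3, w=3, z=0) runs B1->F, B2->T, B4->S, B3->F, B5->T; records B1=F, B2=T, B3=F, B4=S, B5=T
run #3 (r=2, w=6, z=-3) runs B1->T, B1->F, B2->T, B4->E, B3->T; records B1=T, B1=F, B2=T, B3=T, B4=E
run #4 (r=1, w=2, z=-2) runs B1->F, B2->T, B4->S, B3->F, B5->T; records B1=F, B2=T, B3=F, B4=S, B5=T
run #5 (r=3, w=2, z=-1) runs B1->F, B2->T, B4->S, B3->F, B5->T; records B1=F, B2=T, B3=F, B4=S, B5=T
run #6 (r=3, w=5, z=-1) runs B1->T, B1->F, B2->T, B4->S, B3->F, B5->T; records B1=T, B1=F, B2=T, B3=F, B4=S, B5=T
run #7 (r=0, w=5, z=-1) runs B1->F, B2->T, B4->E, B3->T; records B1=F, B2=T, B3=T, B4=E
run #8 (r=2, w=4, z=0) runs B1->F, B2->T, B4->E, B3->T; records B1=F, B2=T, B3=T, B4=E
pool-wide coverage (8 outcomes): B1=T, B1=F, B2=T, B3=T, B3=F, B4=S, B4=E, B5=T
size 1 is not enough: best union over all size-1 subsets is 6/8
at size 2, {1, 3} reaches all 8 outcomes; every lexicographically earlier size-2 subset fails
Answer: 1, 3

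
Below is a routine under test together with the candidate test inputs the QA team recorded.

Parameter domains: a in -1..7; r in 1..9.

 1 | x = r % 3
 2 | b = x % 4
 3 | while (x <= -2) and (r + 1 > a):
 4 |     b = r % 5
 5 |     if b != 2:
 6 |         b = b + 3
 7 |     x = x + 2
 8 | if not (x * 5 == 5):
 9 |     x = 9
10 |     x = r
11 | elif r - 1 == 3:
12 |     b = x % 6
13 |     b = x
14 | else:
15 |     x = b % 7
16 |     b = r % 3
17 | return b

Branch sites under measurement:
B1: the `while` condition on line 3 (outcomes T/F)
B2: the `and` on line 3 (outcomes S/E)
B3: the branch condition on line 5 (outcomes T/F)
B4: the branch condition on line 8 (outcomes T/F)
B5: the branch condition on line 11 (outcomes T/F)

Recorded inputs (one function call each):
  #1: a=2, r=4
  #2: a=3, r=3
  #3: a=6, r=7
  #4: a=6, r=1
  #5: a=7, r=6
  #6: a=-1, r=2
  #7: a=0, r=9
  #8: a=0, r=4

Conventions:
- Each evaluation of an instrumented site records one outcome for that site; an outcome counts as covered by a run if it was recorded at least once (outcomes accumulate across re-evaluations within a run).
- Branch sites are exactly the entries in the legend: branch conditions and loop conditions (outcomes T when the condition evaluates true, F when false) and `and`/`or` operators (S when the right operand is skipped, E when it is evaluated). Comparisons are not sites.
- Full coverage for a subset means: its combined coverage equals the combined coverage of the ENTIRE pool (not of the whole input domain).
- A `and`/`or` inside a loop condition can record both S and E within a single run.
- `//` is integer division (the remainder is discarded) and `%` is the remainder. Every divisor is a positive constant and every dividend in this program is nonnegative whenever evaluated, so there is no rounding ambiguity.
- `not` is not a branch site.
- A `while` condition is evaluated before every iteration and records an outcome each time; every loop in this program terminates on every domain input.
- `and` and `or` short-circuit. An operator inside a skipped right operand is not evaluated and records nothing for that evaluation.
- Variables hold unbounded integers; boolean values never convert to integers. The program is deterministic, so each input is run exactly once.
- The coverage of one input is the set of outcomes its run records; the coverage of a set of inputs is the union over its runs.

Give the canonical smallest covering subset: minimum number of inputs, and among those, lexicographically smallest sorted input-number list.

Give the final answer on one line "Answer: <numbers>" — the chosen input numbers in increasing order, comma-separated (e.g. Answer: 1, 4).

input #1, a=2, r=4: events B2->S, B1->F, B4->F, B5->T; outcomes B1=F, B2=S, B4=F, B5=T
input #2, a=3, r=3: events B2->S, B1->F, B4->T; outcomes B1=F, B2=S, B4=T
input #3, a=6, r=7: events B2->S, B1->F, B4->F, B5->F; outcomes B1=F, B2=S, B4=F, B5=F
input #4, a=6, r=1: events B2->S, B1->F, B4->F, B5->F; outcomes B1=F, B2=S, B4=F, B5=F
input #5, a=7, r=6: events B2->S, B1->F, B4->T; outcomes B1=F, B2=S, B4=T
input #6, a=-1, r=2: events B2->S, B1->F, B4->T; outcomes B1=F, B2=S, B4=T
input #7, a=0, r=9: events B2->S, B1->F, B4->T; outcomes B1=F, B2=S, B4=T
input #8, a=0, r=4: events B2->S, B1->F, B4->F, B5->T; outcomes B1=F, B2=S, B4=F, B5=T
pool-wide coverage (6 outcomes): B1=F, B2=S, B4=T, B4=F, B5=T, B5=F
every size-1 subset falls short of the 6 outcomes (best: 4/6)
every size-2 subset falls short of the 6 outcomes (best: 5/6)
at size 3, {1, 2, 3} reaches all 6 outcomes; every lexicographically earlier size-3 subset fails

Answer: 1, 2, 3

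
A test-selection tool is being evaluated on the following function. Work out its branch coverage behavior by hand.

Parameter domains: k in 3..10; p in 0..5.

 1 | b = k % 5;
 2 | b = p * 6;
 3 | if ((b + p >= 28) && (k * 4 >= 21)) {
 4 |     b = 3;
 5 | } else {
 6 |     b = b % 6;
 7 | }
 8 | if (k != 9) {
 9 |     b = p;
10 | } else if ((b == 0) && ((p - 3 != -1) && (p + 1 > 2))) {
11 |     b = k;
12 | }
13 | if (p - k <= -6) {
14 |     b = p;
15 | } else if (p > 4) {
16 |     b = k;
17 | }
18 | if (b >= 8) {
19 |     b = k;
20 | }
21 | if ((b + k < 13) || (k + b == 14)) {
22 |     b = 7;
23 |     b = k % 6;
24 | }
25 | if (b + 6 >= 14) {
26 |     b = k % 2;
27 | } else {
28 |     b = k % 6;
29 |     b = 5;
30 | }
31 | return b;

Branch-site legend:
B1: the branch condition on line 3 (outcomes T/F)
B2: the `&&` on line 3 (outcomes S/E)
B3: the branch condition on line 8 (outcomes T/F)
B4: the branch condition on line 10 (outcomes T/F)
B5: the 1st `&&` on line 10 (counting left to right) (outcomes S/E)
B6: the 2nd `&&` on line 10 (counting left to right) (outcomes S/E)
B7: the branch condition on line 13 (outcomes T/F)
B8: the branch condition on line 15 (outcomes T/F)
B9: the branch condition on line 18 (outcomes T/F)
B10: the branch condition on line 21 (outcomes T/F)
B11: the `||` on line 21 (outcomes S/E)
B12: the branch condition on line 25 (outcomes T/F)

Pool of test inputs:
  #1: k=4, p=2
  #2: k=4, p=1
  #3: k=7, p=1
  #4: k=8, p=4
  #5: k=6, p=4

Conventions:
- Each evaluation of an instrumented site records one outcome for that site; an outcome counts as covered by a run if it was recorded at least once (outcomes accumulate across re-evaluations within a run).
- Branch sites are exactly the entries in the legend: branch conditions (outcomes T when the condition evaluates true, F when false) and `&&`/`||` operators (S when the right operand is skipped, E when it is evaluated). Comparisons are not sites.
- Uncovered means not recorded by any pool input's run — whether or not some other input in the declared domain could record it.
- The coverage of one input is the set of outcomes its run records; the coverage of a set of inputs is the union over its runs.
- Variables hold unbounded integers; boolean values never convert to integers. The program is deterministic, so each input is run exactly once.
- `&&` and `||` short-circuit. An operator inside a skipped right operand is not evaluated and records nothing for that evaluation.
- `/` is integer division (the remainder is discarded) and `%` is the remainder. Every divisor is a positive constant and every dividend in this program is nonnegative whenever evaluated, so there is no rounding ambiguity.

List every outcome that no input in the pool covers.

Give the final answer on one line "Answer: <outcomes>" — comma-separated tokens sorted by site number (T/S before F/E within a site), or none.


test 1 (k=4, p=2) fires B2->S, B1->F, B3->T, B7->F, B8->F, B9->F, B11->S, B10->T, B12->F; hits B1=F, B2=S, B3=T, B7=F, B8=F, B9=F, B10=T, B11=S, B12=F
test 2 (k=4, p=1) fires B2->S, B1->F, B3->T, B7->F, B8->F, B9->F, B11->S, B10->T, B12->F; hits B1=F, B2=S, B3=T, B7=F, B8=F, B9=F, B10=T, B11=S, B12=F
test 3 (k=7, p=1) fires B2->S, B1->F, B3->T, B7->T, B9->F, B11->S, B10->T, B12->F; hits B1=F, B2=S, B3=T, B7=T, B9=F, B10=T, B11=S, B12=F
test 4 (k=8, p=4) fires B2->E, B1->T, B3->T, B7->F, B8->F, B9->F, B11->S, B10->T, B12->F; hits B1=T, B2=E, B3=T, B7=F, B8=F, B9=F, B10=T, B11=S, B12=F
test 5 (k=6, p=4) fires B2->E, B1->T, B3->T, B7->F, B8->F, B9->F, B11->S, B10->T, B12->F; hits B1=T, B2=E, B3=T, B7=F, B8=F, B9=F, B10=T, B11=S, B12=F
union over the pool: B1=T, B1=F, B2=S, B2=E, B3=T, B7=T, B7=F, B8=F, B9=F, B10=T, B11=S, B12=F
uncovered (12 of 24): B3=F, B4=T, B4=F, B5=S, B5=E, B6=S, B6=E, B8=T, B9=T, B10=F, B11=E, B12=T
Answer: B3=F, B4=T, B4=F, B5=S, B5=E, B6=S, B6=E, B8=T, B9=T, B10=F, B11=E, B12=T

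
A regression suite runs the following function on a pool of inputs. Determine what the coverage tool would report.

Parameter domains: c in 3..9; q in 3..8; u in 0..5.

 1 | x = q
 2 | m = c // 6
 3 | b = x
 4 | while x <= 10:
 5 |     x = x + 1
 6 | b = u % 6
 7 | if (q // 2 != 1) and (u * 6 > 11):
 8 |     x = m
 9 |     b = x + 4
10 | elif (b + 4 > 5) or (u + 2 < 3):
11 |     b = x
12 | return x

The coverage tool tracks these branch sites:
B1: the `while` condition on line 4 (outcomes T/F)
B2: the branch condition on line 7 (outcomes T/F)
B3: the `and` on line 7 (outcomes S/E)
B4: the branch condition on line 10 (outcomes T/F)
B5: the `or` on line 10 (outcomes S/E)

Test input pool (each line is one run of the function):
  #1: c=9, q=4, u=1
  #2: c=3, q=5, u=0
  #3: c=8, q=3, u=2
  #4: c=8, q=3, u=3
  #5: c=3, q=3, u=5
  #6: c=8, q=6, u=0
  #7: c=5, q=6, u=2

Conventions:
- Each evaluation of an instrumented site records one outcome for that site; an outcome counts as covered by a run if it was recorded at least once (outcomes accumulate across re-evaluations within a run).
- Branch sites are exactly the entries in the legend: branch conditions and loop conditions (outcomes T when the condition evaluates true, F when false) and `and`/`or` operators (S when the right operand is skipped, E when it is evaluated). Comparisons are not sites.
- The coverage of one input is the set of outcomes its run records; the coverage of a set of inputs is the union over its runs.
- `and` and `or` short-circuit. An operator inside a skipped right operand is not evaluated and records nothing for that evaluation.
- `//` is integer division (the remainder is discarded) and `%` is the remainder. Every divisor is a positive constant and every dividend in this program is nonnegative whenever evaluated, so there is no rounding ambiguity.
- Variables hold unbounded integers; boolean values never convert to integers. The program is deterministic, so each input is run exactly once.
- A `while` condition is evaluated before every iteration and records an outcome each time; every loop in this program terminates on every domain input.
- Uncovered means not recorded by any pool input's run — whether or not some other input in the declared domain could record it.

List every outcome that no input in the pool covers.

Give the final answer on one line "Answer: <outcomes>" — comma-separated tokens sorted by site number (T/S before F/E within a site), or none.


run #1 (c=9, q=4, u=1) runs B1->T, B1->T, B1->T, B1->T, B1->T, B1->T, B1->T, B1->F, B3->E, B2->F, B5->E, B4->F; records B1=T, B1=F, B2=F, B3=E, B4=F, B5=E
run #2 (c=3, q=5, u=0) runs B1->T, B1->T, B1->T, B1->T, B1->T, B1->T, B1->F, B3->E, B2->F, B5->E, B4->T; records B1=T, B1=F, B2=F, B3=E, B4=T, B5=E
run #3 (c=8, q=3, u=2) runs B1->T, B1->T, B1->T, B1->T, B1->T, B1->T, B1->T, B1->T, B1->F, B3->S, B2->F, B5->S, B4->T; records B1=T, B1=F, B2=F, B3=S, B4=T, B5=S
run #4 (c=8, q=3, u=3) runs B1->T, B1->T, B1->T, B1->T, B1->T, B1->T, B1->T, B1->T, B1->F, B3->S, B2->F, B5->S, B4->T; records B1=T, B1=F, B2=F, B3=S, B4=T, B5=S
run #5 (c=3, q=3, u=5) runs B1->T, B1->T, B1->T, B1->T, B1->T, B1->T, B1->T, B1->T, B1->F, B3->S, B2->F, B5->S, B4->T; records B1=T, B1=F, B2=F, B3=S, B4=T, B5=S
run #6 (c=8, q=6, u=0) runs B1->T, B1->T, B1->T, B1->T, B1->T, B1->F, B3->E, B2->F, B5->E, B4->T; records B1=T, B1=F, B2=F, B3=E, B4=T, B5=E
run #7 (c=5, q=6, u=2) runs B1->T, B1->T, B1->T, B1->T, B1->T, B1->F, B3->E, B2->T; records B1=T, B1=F, B2=T, B3=E
union over the pool: B1=T, B1=F, B2=T, B2=F, B3=S, B3=E, B4=T, B4=F, B5=S, B5=E
uncovered (0 of 10): none
Answer: none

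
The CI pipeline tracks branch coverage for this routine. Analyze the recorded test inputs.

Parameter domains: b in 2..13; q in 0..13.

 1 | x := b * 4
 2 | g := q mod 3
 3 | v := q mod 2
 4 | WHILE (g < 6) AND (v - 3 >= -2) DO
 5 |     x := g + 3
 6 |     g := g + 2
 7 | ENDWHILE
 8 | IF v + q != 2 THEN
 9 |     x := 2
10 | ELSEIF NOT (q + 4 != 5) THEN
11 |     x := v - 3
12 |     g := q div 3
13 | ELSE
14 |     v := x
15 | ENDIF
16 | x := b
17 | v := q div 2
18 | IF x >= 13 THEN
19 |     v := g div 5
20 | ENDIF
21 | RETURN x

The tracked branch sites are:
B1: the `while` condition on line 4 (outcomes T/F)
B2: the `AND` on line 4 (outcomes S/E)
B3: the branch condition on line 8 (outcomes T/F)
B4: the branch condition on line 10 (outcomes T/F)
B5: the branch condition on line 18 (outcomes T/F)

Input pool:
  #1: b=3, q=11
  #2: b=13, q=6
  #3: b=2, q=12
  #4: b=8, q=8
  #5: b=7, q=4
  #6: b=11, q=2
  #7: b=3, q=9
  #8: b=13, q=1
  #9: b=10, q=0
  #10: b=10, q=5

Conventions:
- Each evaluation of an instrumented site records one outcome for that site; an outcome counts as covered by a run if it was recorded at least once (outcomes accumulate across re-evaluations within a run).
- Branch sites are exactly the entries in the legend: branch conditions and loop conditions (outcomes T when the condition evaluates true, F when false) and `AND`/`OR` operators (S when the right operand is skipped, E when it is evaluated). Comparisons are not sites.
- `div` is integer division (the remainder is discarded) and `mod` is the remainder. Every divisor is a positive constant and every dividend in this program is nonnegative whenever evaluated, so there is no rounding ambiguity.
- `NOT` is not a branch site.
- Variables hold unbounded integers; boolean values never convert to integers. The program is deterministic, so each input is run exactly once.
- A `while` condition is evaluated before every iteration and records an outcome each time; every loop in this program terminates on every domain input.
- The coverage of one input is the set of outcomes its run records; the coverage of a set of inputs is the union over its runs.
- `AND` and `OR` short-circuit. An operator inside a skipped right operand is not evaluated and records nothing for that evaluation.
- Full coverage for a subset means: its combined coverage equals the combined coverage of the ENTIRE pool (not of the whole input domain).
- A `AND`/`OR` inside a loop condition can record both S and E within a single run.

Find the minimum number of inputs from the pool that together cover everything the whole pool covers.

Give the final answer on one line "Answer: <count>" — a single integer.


run #1 (b=3, q=11) records B1=T, B1=F, B2=S, B2=E, B3=T, B5=F
run #2 (b=13, q=6) records B1=F, B2=E, B3=T, B5=T
run #3 (b=2, q=12) records B1=F, B2=E, B3=T, B5=F
run #4 (b=8, q=8) records B1=F, B2=E, B3=T, B5=F
run #5 (b=7, q=4) records B1=F, B2=E, B3=T, B5=F
run #6 (b=11, q=2) records B1=F, B2=E, B3=F, B4=F, B5=F
run #7 (b=3, q=9) records B1=T, B1=F, B2=S, B2=E, B3=T, B5=F
run #8 (b=13, q=1) records B1=T, B1=F, B2=S, B2=E, B3=F, B4=T, B5=T
run #9 (b=10, q=0) records B1=F, B2=E, B3=T, B5=F
run #10 (b=10, q=5) records B1=T, B1=F, B2=S, B2=E, B3=T, B5=F
the full pool covers 10 outcomes: B1=T, B1=F, B2=S, B2=E, B3=T, B3=F, B4=T, B4=F, B5=T, B5=F
no size-1 subset reaches all 10 outcomes (best union: 7/10)
no size-2 subset reaches all 10 outcomes (best union: 9/10)
at size 3, {1, 6, 8} reaches all 10 outcomes; every lexicographically earlier size-3 subset fails
Answer: 3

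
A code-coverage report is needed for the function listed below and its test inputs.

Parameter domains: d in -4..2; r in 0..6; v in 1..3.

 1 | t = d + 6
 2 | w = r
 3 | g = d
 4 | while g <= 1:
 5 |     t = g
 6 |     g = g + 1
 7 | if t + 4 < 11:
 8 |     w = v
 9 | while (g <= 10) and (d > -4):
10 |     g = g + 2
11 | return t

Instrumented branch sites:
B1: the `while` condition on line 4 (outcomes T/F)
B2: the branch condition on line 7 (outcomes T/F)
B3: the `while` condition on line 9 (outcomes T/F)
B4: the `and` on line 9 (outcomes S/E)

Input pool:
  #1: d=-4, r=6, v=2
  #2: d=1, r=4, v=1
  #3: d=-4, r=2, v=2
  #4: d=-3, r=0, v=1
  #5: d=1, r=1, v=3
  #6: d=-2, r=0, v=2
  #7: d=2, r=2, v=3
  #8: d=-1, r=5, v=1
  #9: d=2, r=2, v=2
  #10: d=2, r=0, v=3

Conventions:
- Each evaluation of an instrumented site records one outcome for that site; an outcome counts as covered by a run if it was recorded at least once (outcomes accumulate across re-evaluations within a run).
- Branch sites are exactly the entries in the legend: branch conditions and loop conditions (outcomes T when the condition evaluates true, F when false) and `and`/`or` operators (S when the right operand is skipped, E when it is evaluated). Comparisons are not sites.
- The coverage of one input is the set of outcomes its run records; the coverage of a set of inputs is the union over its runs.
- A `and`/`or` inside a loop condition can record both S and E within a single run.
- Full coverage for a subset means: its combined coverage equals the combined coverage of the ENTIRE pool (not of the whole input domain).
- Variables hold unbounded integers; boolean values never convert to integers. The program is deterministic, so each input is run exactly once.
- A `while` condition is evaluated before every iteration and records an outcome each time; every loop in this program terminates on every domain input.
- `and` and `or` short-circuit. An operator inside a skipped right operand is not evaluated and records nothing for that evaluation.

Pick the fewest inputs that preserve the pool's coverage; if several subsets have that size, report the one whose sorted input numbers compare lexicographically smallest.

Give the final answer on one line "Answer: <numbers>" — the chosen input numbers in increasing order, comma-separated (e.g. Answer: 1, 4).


input #1, d=-4, r=6, v=2: events B1->T, B1->T, B1->T, B1->T, B1->T, B1->T, B1->F, B2->T, B4->E, B3->F; outcomes B1=T, B1=F, B2=T, B3=F, B4=E
input #2, d=1, r=4, v=1: events B1->T, B1->F, B2->T, B4->E, B3->T, B4->E, B3->T, B4->E, B3->T, B4->E, B3->T, B4->E, B3->T, B4->S, ...; outcomes B1=T, B1=F, B2=T, B3=T, B3=F, B4=S, B4=E
input #3, d=-4, r=2, v=2: events B1->T, B1->T, B1->T, B1->T, B1->T, B1->T, B1->F, B2->T, B4->E, B3->F; outcomes B1=T, B1=F, B2=T, B3=F, B4=E
input #4, d=-3, r=0, v=1: events B1->T, B1->T, B1->T, B1->T, B1->T, B1->F, B2->T, B4->E, B3->T, B4->E, B3->T, B4->E, B3->T, B4->E, ...; outcomes B1=T, B1=F, B2=T, B3=T, B3=F, B4=S, B4=E
input #5, d=1, r=1, v=3: events B1->T, B1->F, B2->T, B4->E, B3->T, B4->E, B3->T, B4->E, B3->T, B4->E, B3->T, B4->E, B3->T, B4->S, ...; outcomes B1=T, B1=F, B2=T, B3=T, B3=F, B4=S, B4=E
input #6, d=-2, r=0, v=2: events B1->T, B1->T, B1->T, B1->T, B1->F, B2->T, B4->E, B3->T, B4->E, B3->T, B4->E, B3->T, B4->E, B3->T, ...; outcomes B1=T, B1=F, B2=T, B3=T, B3=F, B4=S, B4=E
input #7, d=2, r=2, v=3: events B1->F, B2->F, B4->E, B3->T, B4->E, B3->T, B4->E, B3->T, B4->E, B3->T, B4->E, B3->T, B4->S, B3->F; outcomes B1=F, B2=F, B3=T, B3=F, B4=S, B4=E
input #8, d=-1, r=5, v=1: events B1->T, B1->T, B1->T, B1->F, B2->T, B4->E, B3->T, B4->E, B3->T, B4->E, B3->T, B4->E, B3->T, B4->E, ...; outcomes B1=T, B1=F, B2=T, B3=T, B3=F, B4=S, B4=E
input #9, d=2, r=2, v=2: events B1->F, B2->F, B4->E, B3->T, B4->E, B3->T, B4->E, B3->T, B4->E, B3->T, B4->E, B3->T, B4->S, B3->F; outcomes B1=F, B2=F, B3=T, B3=F, B4=S, B4=E
input #10, d=2, r=0, v=3: events B1->F, B2->F, B4->E, B3->T, B4->E, B3->T, B4->E, B3->T, B4->E, B3->T, B4->E, B3->T, B4->S, B3->F; outcomes B1=F, B2=F, B3=T, B3=F, B4=S, B4=E
together the pool reaches 8 outcomes: B1=T, B1=F, B2=T, B2=F, B3=T, B3=F, B4=S, B4=E
every size-1 subset falls short of the 8 outcomes (best: 7/8)
at size 2, {1, 7} reaches all 8 outcomes; every lexicographically earlier size-2 subset fails
Answer: 1, 7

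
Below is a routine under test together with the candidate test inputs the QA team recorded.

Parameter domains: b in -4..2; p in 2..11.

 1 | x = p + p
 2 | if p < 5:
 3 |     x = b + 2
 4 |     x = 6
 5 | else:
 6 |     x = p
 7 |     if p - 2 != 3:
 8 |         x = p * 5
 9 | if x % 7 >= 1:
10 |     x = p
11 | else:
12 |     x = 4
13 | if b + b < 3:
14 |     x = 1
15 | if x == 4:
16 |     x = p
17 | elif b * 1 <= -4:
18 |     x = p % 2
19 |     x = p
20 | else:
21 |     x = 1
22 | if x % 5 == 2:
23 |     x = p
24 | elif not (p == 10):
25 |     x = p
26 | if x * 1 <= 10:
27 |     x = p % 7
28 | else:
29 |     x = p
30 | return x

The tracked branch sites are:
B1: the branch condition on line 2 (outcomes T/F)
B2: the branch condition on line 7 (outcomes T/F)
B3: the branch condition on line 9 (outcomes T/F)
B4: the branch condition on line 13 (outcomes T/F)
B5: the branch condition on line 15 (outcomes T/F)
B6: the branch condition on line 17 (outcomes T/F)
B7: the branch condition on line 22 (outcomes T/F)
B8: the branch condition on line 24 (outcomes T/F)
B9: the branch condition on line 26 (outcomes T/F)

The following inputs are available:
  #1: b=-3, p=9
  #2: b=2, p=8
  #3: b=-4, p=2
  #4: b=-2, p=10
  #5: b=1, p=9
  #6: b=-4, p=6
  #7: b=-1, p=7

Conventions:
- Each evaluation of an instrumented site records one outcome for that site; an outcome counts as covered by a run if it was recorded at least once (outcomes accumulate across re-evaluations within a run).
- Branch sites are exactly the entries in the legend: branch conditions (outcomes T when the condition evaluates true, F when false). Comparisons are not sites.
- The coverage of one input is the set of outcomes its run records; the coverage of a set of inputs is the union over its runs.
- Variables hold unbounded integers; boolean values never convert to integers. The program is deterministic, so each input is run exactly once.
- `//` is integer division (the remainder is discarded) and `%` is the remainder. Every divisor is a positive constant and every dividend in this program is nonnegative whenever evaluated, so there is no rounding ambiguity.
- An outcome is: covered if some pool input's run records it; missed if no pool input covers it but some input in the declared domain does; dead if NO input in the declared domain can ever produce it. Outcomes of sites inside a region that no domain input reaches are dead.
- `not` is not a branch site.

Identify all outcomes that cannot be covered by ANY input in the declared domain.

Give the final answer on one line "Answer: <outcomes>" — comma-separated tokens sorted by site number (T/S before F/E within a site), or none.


running all 70 domain inputs and tallying outcomes:
  reachable outcomes have witnesses, e.g. B1=T (e.g. b=-4, p=2), B1=F (e.g. b=-4, p=5), B2=T (e.g. b=-4, p=6), B2=F (e.g. b=-4, p=5)
Answer: none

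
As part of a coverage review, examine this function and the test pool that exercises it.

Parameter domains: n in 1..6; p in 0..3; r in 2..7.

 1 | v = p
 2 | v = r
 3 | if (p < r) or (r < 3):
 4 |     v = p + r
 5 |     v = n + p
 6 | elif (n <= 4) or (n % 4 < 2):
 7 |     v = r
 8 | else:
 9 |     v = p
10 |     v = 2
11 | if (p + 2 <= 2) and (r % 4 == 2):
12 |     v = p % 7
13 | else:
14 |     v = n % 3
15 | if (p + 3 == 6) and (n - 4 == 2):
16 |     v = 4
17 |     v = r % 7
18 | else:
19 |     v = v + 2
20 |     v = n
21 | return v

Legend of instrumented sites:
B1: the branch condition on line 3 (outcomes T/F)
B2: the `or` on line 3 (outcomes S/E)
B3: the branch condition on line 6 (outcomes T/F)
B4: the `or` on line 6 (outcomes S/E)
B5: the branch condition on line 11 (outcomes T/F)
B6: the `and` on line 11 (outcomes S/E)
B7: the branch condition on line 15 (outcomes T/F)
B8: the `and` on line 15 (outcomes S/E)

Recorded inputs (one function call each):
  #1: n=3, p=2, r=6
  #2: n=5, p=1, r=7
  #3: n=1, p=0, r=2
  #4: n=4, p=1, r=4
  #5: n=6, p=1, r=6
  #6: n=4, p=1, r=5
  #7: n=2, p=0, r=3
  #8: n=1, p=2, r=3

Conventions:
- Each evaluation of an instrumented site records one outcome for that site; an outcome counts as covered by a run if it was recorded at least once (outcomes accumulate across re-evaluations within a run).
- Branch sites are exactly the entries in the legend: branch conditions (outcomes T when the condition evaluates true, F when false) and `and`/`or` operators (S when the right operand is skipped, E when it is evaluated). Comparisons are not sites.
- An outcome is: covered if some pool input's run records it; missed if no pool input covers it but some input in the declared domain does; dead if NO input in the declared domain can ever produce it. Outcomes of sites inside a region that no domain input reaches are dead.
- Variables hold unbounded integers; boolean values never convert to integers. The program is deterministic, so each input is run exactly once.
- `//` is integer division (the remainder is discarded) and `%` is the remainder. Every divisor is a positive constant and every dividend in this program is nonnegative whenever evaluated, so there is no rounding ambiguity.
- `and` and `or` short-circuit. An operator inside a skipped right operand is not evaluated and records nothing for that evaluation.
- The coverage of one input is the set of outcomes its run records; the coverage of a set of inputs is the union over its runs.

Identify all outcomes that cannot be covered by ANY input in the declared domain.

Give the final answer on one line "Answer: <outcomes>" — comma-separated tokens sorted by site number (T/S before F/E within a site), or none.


exhaustive pass over the 144-input domain:
  reachable outcomes have witnesses, e.g. B1=T (e.g. n=1, p=0, r=2), B1=F (e.g. n=1, p=3, r=3), B2=S (e.g. n=1, p=0, r=2), B2=E (e.g. n=1, p=2, r=2)
Answer: none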